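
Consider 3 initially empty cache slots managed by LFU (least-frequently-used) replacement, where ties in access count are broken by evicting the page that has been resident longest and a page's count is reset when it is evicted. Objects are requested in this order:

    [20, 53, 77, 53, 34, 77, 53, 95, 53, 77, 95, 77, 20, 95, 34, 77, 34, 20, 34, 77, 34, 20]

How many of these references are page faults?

20 → fault, frames [20]
53 → fault, frames [20, 53]
77 → fault, frames [20, 53, 77]
53 → hit
34 → fault, evict 20, frames [53, 77, 34]
77 → hit
53 → hit
95 → fault, evict 34, frames [53, 77, 95]
53 → hit
77 → hit
95 → hit
77 → hit
20 → fault, evict 95, frames [53, 77, 20]
95 → fault, evict 20, frames [53, 77, 95]
34 → fault, evict 95, frames [53, 77, 34]
77 → hit
34 → hit
20 → fault, evict 34, frames [53, 77, 20]
34 → fault, evict 20, frames [53, 77, 34]
77 → hit
34 → hit
20 → fault, evict 34, frames [53, 77, 20]
Page faults: 11.

11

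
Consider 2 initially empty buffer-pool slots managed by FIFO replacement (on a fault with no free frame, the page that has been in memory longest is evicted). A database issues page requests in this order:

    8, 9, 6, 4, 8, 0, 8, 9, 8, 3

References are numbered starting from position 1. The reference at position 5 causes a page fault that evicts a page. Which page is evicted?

pos 1: 8 -> miss, frames (8)
pos 2: 9 -> miss, frames (8 9)
pos 3: 6 -> miss, evict 8, frames (9 6)
pos 4: 4 -> miss, evict 9, frames (6 4)
pos 5: 8 -> miss, evict 6, frames (4 8)
At position 5, page 6 is evicted.

6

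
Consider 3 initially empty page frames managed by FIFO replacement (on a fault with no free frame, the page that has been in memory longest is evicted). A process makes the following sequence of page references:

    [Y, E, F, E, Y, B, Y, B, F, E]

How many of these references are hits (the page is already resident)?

4

Y → fault, frames {Y}
E → fault, frames {Y,E}
F → fault, frames {Y,E,F}
E → hit
Y → hit
B → fault, evict Y, frames {E,F,B}
Y → fault, evict E, frames {F,B,Y}
B → hit
F → hit
E → fault, evict F, frames {B,Y,E}
Hits: 4.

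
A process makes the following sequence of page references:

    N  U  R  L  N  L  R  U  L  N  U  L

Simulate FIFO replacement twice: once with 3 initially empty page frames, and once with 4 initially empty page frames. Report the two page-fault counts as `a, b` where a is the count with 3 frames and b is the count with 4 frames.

3 frames: F F F F F . . F . . . . → 6 faults.
4 frames: F F F F . . . . . . . . → 4 faults.
4 < 6: adding a frame reduced faults, as is typical.

6, 4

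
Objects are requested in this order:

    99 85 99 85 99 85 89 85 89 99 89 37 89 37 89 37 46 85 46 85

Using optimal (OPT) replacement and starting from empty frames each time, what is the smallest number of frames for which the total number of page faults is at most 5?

f=1: 20 faults
f=2: 7 faults
f=3: 5 faults
f=4: 5 faults
f=5: 5 faults
Smallest f with faults ≤ 5 is 3.

3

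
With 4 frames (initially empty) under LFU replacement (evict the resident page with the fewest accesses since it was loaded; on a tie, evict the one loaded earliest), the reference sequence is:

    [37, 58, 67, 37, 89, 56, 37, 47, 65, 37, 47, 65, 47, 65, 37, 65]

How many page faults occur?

7

37: fault, frames [37]
58: fault, frames [37, 58]
67: fault, frames [37, 58, 67]
37: hit
89: fault, frames [37, 58, 67, 89]
56: fault, evict 58, frames [37, 67, 89, 56]
37: hit
47: fault, evict 67, frames [37, 89, 56, 47]
65: fault, evict 89, frames [37, 56, 47, 65]
37: hit
47: hit
65: hit
47: hit
65: hit
37: hit
65: hit
Page faults: 7.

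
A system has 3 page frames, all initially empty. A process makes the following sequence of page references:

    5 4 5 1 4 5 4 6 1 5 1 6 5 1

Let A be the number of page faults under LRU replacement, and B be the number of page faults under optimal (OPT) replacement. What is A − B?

2

Under LRU: F F . F . . . F F F . . . . → 6 faults.
Under OPT: F F . F . . . F . . . . . . → 4 faults.
A − B = 6 − 4 = 2.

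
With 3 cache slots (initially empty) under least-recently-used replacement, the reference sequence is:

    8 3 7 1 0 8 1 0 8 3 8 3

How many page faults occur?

7

8: fault, frames (8)
3: fault, frames (8 3)
7: fault, frames (8 3 7)
1: fault, evict 8, frames (3 7 1)
0: fault, evict 3, frames (7 1 0)
8: fault, evict 7, frames (1 0 8)
1: hit
0: hit
8: hit
3: fault, evict 1, frames (0 8 3)
8: hit
3: hit
Page faults: 7.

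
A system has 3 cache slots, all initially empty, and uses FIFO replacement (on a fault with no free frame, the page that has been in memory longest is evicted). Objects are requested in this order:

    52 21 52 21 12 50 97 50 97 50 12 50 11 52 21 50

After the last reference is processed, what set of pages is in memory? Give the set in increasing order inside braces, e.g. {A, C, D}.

{21, 50, 52}

52 -> fault, frames (52)
21 -> fault, frames (52 21)
52 -> hit
21 -> hit
12 -> fault, frames (52 21 12)
50 -> fault, evict 52, frames (21 12 50)
97 -> fault, evict 21, frames (12 50 97)
50 -> hit
97 -> hit
50 -> hit
12 -> hit
50 -> hit
11 -> fault, evict 12, frames (50 97 11)
52 -> fault, evict 50, frames (97 11 52)
21 -> fault, evict 97, frames (11 52 21)
50 -> fault, evict 11, frames (52 21 50)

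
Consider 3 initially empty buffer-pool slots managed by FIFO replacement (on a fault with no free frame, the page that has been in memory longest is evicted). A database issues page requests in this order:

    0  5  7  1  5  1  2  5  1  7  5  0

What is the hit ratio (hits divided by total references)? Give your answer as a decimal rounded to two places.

0.33

0: fault, frames {0}
5: fault, frames {0,5}
7: fault, frames {0,5,7}
1: fault, evict 0, frames {5,7,1}
5: hit
1: hit
2: fault, evict 5, frames {7,1,2}
5: fault, evict 7, frames {1,2,5}
1: hit
7: fault, evict 1, frames {2,5,7}
5: hit
0: fault, evict 2, frames {5,7,0}
Hits: 4 of 12 references → 4/12 = 0.3333.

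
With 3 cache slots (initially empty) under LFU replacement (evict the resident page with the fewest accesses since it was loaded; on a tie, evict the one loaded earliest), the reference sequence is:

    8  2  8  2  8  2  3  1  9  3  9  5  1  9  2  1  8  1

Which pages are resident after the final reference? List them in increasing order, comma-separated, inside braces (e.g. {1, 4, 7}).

8 -> fault, frames {8}
2 -> fault, frames {8,2}
8 -> hit
2 -> hit
8 -> hit
2 -> hit
3 -> fault, frames {8,2,3}
1 -> fault, evict 3, frames {8,2,1}
9 -> fault, evict 1, frames {8,2,9}
3 -> fault, evict 9, frames {8,2,3}
9 -> fault, evict 3, frames {8,2,9}
5 -> fault, evict 9, frames {8,2,5}
1 -> fault, evict 5, frames {8,2,1}
9 -> fault, evict 1, frames {8,2,9}
2 -> hit
1 -> fault, evict 9, frames {8,2,1}
8 -> hit
1 -> hit

{1, 2, 8}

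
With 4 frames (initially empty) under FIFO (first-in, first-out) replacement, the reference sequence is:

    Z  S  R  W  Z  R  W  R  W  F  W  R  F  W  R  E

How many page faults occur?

Z: miss, frames {Z}
S: miss, frames {Z,S}
R: miss, frames {Z,S,R}
W: miss, frames {Z,S,R,W}
Z: hit
R: hit
W: hit
R: hit
W: hit
F: miss, evict Z, frames {S,R,W,F}
W: hit
R: hit
F: hit
W: hit
R: hit
E: miss, evict S, frames {R,W,F,E}
Page faults: 6.

6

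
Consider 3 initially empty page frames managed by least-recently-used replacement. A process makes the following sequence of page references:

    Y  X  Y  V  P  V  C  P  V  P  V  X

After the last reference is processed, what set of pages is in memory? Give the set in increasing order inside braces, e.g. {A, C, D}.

Y -> fault, frames (Y)
X -> fault, frames (Y X)
Y -> hit
V -> fault, frames (X Y V)
P -> fault, evict X, frames (Y V P)
V -> hit
C -> fault, evict Y, frames (P V C)
P -> hit
V -> hit
P -> hit
V -> hit
X -> fault, evict C, frames (P V X)

{P, V, X}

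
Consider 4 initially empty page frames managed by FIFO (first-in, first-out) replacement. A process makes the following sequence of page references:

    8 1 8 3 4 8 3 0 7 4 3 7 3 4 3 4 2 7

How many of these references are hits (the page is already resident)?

8 -> miss, frames [8]
1 -> miss, frames [8, 1]
8 -> hit
3 -> miss, frames [8, 1, 3]
4 -> miss, frames [8, 1, 3, 4]
8 -> hit
3 -> hit
0 -> miss, evict 8, frames [1, 3, 4, 0]
7 -> miss, evict 1, frames [3, 4, 0, 7]
4 -> hit
3 -> hit
7 -> hit
3 -> hit
4 -> hit
3 -> hit
4 -> hit
2 -> miss, evict 3, frames [4, 0, 7, 2]
7 -> hit
Hits: 11.

11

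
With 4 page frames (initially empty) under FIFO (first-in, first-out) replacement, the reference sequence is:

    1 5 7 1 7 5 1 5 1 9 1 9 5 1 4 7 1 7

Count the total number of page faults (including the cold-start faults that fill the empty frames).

6

1: miss, frames [1]
5: miss, frames [1, 5]
7: miss, frames [1, 5, 7]
1: hit
7: hit
5: hit
1: hit
5: hit
1: hit
9: miss, frames [1, 5, 7, 9]
1: hit
9: hit
5: hit
1: hit
4: miss, evict 1, frames [5, 7, 9, 4]
7: hit
1: miss, evict 5, frames [7, 9, 4, 1]
7: hit
Page faults: 6.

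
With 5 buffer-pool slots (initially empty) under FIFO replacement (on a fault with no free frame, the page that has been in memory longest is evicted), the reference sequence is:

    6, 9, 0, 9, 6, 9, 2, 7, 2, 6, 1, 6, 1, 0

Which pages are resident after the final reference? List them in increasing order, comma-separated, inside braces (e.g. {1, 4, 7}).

{0, 1, 2, 6, 7}

6 → fault, frames {6}
9 → fault, frames {6,9}
0 → fault, frames {6,9,0}
9 → hit
6 → hit
9 → hit
2 → fault, frames {6,9,0,2}
7 → fault, frames {6,9,0,2,7}
2 → hit
6 → hit
1 → fault, evict 6, frames {9,0,2,7,1}
6 → fault, evict 9, frames {0,2,7,1,6}
1 → hit
0 → hit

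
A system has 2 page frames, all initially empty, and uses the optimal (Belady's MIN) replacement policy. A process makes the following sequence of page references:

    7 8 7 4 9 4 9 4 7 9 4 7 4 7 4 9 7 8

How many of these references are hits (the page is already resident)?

10

7: miss, frames [7]
8: miss, frames [7, 8]
7: hit
4: miss, evict 8, frames [7, 4]
9: miss, evict 7, frames [4, 9]
4: hit
9: hit
4: hit
7: miss, evict 4, frames [9, 7]
9: hit
4: miss, evict 9, frames [7, 4]
7: hit
4: hit
7: hit
4: hit
9: miss, evict 4, frames [7, 9]
7: hit
8: miss, evict 9, frames [7, 8]
Hits: 10.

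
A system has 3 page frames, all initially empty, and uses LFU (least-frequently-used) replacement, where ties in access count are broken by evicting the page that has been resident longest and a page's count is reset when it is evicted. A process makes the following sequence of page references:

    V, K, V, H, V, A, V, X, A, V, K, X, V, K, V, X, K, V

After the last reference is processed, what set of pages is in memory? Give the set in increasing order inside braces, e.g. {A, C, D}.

V → fault, frames [V]
K → fault, frames [V, K]
V → hit
H → fault, frames [V, K, H]
V → hit
A → fault, evict K, frames [V, H, A]
V → hit
X → fault, evict H, frames [V, A, X]
A → hit
V → hit
K → fault, evict X, frames [V, A, K]
X → fault, evict K, frames [V, A, X]
V → hit
K → fault, evict X, frames [V, A, K]
V → hit
X → fault, evict K, frames [V, A, X]
K → fault, evict X, frames [V, A, K]
V → hit

{A, K, V}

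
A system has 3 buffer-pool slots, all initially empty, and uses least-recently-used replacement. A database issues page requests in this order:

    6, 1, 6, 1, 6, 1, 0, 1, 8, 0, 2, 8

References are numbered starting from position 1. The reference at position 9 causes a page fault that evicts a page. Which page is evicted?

6

pos 1: 6: miss, frames (6)
pos 2: 1: miss, frames (6 1)
pos 3: 6: hit
pos 4: 1: hit
pos 5: 6: hit
pos 6: 1: hit
pos 7: 0: miss, frames (6 1 0)
pos 8: 1: hit
pos 9: 8: miss, evict 6, frames (0 1 8)
At position 9, page 6 is evicted.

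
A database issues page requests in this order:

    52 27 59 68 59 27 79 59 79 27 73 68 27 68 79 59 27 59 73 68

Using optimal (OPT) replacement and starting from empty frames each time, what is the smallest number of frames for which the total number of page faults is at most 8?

4

f=1: 20 faults
f=2: 13 faults
f=3: 9 faults
f=4: 7 faults
f=5: 6 faults
f=6: 6 faults
Smallest f with faults ≤ 8 is 4.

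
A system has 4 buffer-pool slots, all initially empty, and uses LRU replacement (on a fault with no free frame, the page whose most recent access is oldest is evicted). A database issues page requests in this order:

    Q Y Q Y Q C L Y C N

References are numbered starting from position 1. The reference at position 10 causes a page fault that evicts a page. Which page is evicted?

Q

pos 1: Q → fault, frames (Q)
pos 2: Y → fault, frames (Q Y)
pos 3: Q → hit
pos 4: Y → hit
pos 5: Q → hit
pos 6: C → fault, frames (Y Q C)
pos 7: L → fault, frames (Y Q C L)
pos 8: Y → hit
pos 9: C → hit
pos 10: N → fault, evict Q, frames (L Y C N)
At position 10, page Q is evicted.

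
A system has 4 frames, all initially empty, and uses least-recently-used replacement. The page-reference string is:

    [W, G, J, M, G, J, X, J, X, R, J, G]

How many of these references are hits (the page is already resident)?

W → miss, frames {W}
G → miss, frames {W,G}
J → miss, frames {W,G,J}
M → miss, frames {W,G,J,M}
G → hit
J → hit
X → miss, evict W, frames {M,G,J,X}
J → hit
X → hit
R → miss, evict M, frames {G,J,X,R}
J → hit
G → hit
Hits: 6.

6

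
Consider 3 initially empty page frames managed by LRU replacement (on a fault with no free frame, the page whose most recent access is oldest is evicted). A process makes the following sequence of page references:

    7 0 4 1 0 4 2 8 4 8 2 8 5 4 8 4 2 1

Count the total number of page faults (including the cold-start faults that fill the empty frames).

7: fault, frames (7)
0: fault, frames (7 0)
4: fault, frames (7 0 4)
1: fault, evict 7, frames (0 4 1)
0: hit
4: hit
2: fault, evict 1, frames (0 4 2)
8: fault, evict 0, frames (4 2 8)
4: hit
8: hit
2: hit
8: hit
5: fault, evict 4, frames (2 8 5)
4: fault, evict 2, frames (8 5 4)
8: hit
4: hit
2: fault, evict 5, frames (8 4 2)
1: fault, evict 8, frames (4 2 1)
Page faults: 10.

10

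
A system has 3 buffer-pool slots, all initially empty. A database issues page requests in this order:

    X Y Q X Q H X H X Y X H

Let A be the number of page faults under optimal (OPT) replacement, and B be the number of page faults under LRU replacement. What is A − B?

Under OPT: F F F . . F . . . . . . → 4 faults.
Under LRU: F F F . . F . . . F . . → 5 faults.
A − B = 4 − 5 = -1.

-1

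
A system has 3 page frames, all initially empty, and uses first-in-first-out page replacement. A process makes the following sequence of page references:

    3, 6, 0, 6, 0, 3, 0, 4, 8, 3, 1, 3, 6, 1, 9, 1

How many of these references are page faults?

9

3 -> fault, frames [3]
6 -> fault, frames [3, 6]
0 -> fault, frames [3, 6, 0]
6 -> hit
0 -> hit
3 -> hit
0 -> hit
4 -> fault, evict 3, frames [6, 0, 4]
8 -> fault, evict 6, frames [0, 4, 8]
3 -> fault, evict 0, frames [4, 8, 3]
1 -> fault, evict 4, frames [8, 3, 1]
3 -> hit
6 -> fault, evict 8, frames [3, 1, 6]
1 -> hit
9 -> fault, evict 3, frames [1, 6, 9]
1 -> hit
Page faults: 9.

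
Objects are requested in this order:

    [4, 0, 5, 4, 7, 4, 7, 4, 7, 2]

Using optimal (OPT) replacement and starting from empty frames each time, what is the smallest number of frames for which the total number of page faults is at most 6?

f=1: 10 faults
f=2: 5 faults
f=3: 5 faults
f=4: 5 faults
f=5: 5 faults
Smallest f with faults ≤ 6 is 2.

2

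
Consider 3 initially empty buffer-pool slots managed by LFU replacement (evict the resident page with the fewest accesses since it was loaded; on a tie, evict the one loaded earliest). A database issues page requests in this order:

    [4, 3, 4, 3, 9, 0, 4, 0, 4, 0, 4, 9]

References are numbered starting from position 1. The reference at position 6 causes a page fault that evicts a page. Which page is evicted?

9

pos 1: 4 -> miss, frames {4}
pos 2: 3 -> miss, frames {4,3}
pos 3: 4 -> hit
pos 4: 3 -> hit
pos 5: 9 -> miss, frames {4,3,9}
pos 6: 0 -> miss, evict 9, frames {4,3,0}
At position 6, page 9 is evicted.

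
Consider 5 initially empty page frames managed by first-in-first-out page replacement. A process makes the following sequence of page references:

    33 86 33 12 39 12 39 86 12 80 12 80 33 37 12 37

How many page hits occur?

10

33 -> miss, frames [33]
86 -> miss, frames [33, 86]
33 -> hit
12 -> miss, frames [33, 86, 12]
39 -> miss, frames [33, 86, 12, 39]
12 -> hit
39 -> hit
86 -> hit
12 -> hit
80 -> miss, frames [33, 86, 12, 39, 80]
12 -> hit
80 -> hit
33 -> hit
37 -> miss, evict 33, frames [86, 12, 39, 80, 37]
12 -> hit
37 -> hit
Hits: 10.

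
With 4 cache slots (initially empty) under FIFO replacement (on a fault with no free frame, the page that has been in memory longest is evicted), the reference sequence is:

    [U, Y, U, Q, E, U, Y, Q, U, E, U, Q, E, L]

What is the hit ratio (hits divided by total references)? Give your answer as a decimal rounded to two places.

U -> miss, frames {U}
Y -> miss, frames {U,Y}
U -> hit
Q -> miss, frames {U,Y,Q}
E -> miss, frames {U,Y,Q,E}
U -> hit
Y -> hit
Q -> hit
U -> hit
E -> hit
U -> hit
Q -> hit
E -> hit
L -> miss, evict U, frames {Y,Q,E,L}
Hits: 9 of 14 references → 9/14 = 0.6429.

0.64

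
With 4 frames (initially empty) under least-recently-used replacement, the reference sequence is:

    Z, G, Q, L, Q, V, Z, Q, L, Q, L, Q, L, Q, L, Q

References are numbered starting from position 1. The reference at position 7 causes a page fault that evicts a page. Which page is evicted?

pos 1: Z: fault, frames [Z]
pos 2: G: fault, frames [Z, G]
pos 3: Q: fault, frames [Z, G, Q]
pos 4: L: fault, frames [Z, G, Q, L]
pos 5: Q: hit
pos 6: V: fault, evict Z, frames [G, L, Q, V]
pos 7: Z: fault, evict G, frames [L, Q, V, Z]
At position 7, page G is evicted.

G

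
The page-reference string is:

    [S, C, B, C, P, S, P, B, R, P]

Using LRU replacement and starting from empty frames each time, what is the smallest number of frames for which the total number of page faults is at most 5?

4

f=1: 10 faults
f=2: 8 faults
f=3: 7 faults
f=4: 5 faults
f=5: 5 faults
Smallest f with faults ≤ 5 is 4.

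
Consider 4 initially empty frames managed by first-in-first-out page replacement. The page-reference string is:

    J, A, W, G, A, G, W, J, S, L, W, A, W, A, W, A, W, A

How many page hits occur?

J -> miss, frames [J]
A -> miss, frames [J, A]
W -> miss, frames [J, A, W]
G -> miss, frames [J, A, W, G]
A -> hit
G -> hit
W -> hit
J -> hit
S -> miss, evict J, frames [A, W, G, S]
L -> miss, evict A, frames [W, G, S, L]
W -> hit
A -> miss, evict W, frames [G, S, L, A]
W -> miss, evict G, frames [S, L, A, W]
A -> hit
W -> hit
A -> hit
W -> hit
A -> hit
Hits: 10.

10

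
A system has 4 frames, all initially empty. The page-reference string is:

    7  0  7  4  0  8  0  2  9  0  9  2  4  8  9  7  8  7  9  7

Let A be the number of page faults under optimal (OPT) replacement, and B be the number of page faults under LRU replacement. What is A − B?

Under OPT: F F . F . F . F F . . . . F . F . . . . → 8 faults.
Under LRU: F F . F . F . F F . . . F F . F . . . . → 9 faults.
A − B = 8 − 9 = -1.

-1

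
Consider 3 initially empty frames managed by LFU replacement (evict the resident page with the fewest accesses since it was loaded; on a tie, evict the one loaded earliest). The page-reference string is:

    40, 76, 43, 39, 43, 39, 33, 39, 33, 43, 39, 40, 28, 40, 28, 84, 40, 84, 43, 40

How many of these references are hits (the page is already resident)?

40 -> fault, frames (40)
76 -> fault, frames (40 76)
43 -> fault, frames (40 76 43)
39 -> fault, evict 40, frames (76 43 39)
43 -> hit
39 -> hit
33 -> fault, evict 76, frames (43 39 33)
39 -> hit
33 -> hit
43 -> hit
39 -> hit
40 -> fault, evict 33, frames (43 39 40)
28 -> fault, evict 40, frames (43 39 28)
40 -> fault, evict 28, frames (43 39 40)
28 -> fault, evict 40, frames (43 39 28)
84 -> fault, evict 28, frames (43 39 84)
40 -> fault, evict 84, frames (43 39 40)
84 -> fault, evict 40, frames (43 39 84)
43 -> hit
40 -> fault, evict 84, frames (43 39 40)
Hits: 7.

7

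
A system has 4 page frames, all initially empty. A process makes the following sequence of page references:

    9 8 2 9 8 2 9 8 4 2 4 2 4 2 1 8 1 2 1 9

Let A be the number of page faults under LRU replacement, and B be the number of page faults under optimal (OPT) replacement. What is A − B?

1

Under LRU: F F F . . . . . F . . . . . F . . . . F → 6 faults.
Under OPT: F F F . . . . . F . . . . . F . . . . . → 5 faults.
A − B = 6 − 5 = 1.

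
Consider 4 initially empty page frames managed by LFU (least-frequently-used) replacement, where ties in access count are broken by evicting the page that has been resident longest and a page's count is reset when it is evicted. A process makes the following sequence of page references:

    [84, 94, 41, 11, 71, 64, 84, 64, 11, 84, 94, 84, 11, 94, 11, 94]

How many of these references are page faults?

84 -> miss, frames [84]
94 -> miss, frames [84, 94]
41 -> miss, frames [84, 94, 41]
11 -> miss, frames [84, 94, 41, 11]
71 -> miss, evict 84, frames [94, 41, 11, 71]
64 -> miss, evict 94, frames [41, 11, 71, 64]
84 -> miss, evict 41, frames [11, 71, 64, 84]
64 -> hit
11 -> hit
84 -> hit
94 -> miss, evict 71, frames [11, 64, 84, 94]
84 -> hit
11 -> hit
94 -> hit
11 -> hit
94 -> hit
Page faults: 8.

8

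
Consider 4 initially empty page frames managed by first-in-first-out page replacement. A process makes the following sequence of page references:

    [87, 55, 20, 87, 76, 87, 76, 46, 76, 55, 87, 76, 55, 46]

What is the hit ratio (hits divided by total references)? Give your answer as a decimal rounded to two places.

0.50

87 → fault, frames [87]
55 → fault, frames [87, 55]
20 → fault, frames [87, 55, 20]
87 → hit
76 → fault, frames [87, 55, 20, 76]
87 → hit
76 → hit
46 → fault, evict 87, frames [55, 20, 76, 46]
76 → hit
55 → hit
87 → fault, evict 55, frames [20, 76, 46, 87]
76 → hit
55 → fault, evict 20, frames [76, 46, 87, 55]
46 → hit
Hits: 7 of 14 references → 7/14 = 0.5000.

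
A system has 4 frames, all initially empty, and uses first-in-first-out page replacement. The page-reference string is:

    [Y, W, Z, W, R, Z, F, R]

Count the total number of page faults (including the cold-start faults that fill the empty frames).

5

Y -> fault, frames {Y}
W -> fault, frames {Y,W}
Z -> fault, frames {Y,W,Z}
W -> hit
R -> fault, frames {Y,W,Z,R}
Z -> hit
F -> fault, evict Y, frames {W,Z,R,F}
R -> hit
Page faults: 5.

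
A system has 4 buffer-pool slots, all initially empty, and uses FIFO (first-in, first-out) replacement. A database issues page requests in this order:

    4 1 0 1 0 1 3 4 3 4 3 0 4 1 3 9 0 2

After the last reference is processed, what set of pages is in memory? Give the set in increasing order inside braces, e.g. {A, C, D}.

4 → fault, frames [4]
1 → fault, frames [4, 1]
0 → fault, frames [4, 1, 0]
1 → hit
0 → hit
1 → hit
3 → fault, frames [4, 1, 0, 3]
4 → hit
3 → hit
4 → hit
3 → hit
0 → hit
4 → hit
1 → hit
3 → hit
9 → fault, evict 4, frames [1, 0, 3, 9]
0 → hit
2 → fault, evict 1, frames [0, 3, 9, 2]

{0, 2, 3, 9}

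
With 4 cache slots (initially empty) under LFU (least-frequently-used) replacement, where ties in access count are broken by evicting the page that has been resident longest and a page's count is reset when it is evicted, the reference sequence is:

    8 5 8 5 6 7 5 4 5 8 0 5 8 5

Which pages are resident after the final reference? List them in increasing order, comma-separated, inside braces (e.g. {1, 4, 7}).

8 → miss, frames (8)
5 → miss, frames (8 5)
8 → hit
5 → hit
6 → miss, frames (8 5 6)
7 → miss, frames (8 5 6 7)
5 → hit
4 → miss, evict 6, frames (8 5 7 4)
5 → hit
8 → hit
0 → miss, evict 7, frames (8 5 4 0)
5 → hit
8 → hit
5 → hit

{0, 4, 5, 8}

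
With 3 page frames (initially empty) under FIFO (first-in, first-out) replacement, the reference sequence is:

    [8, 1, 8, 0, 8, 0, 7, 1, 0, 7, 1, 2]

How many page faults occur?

5

8 -> fault, frames {8}
1 -> fault, frames {8,1}
8 -> hit
0 -> fault, frames {8,1,0}
8 -> hit
0 -> hit
7 -> fault, evict 8, frames {1,0,7}
1 -> hit
0 -> hit
7 -> hit
1 -> hit
2 -> fault, evict 1, frames {0,7,2}
Page faults: 5.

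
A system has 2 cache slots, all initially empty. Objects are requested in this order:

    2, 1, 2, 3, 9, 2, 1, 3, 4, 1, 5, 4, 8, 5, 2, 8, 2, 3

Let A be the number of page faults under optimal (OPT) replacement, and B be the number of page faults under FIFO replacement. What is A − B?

Under OPT: F F . F F . F F F . F . F . F . . F → 11 faults.
Under FIFO: F F . F F F F F F F F F F F F F . F → 16 faults.
A − B = 11 − 16 = -5.

-5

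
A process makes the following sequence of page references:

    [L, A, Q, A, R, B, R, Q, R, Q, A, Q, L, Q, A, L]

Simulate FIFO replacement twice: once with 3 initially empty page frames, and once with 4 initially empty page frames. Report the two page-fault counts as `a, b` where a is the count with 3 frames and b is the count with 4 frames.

3 frames: F F F . F F . . . . F F F . . . → 8 faults.
4 frames: F F F . F F . . . . . . F . F . → 7 faults.
7 < 8: adding a frame reduced faults, as is typical.

8, 7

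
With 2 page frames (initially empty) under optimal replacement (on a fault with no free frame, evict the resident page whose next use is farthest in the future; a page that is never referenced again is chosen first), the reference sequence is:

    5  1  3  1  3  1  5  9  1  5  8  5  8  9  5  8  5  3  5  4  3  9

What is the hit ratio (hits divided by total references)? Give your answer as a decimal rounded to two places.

5 → miss, frames (5)
1 → miss, frames (5 1)
3 → miss, evict 5, frames (1 3)
1 → hit
3 → hit
1 → hit
5 → miss, evict 3, frames (1 5)
9 → miss, evict 5, frames (1 9)
1 → hit
5 → miss, evict 1, frames (9 5)
8 → miss, evict 9, frames (5 8)
5 → hit
8 → hit
9 → miss, evict 8, frames (5 9)
5 → hit
8 → miss, evict 9, frames (5 8)
5 → hit
3 → miss, evict 8, frames (5 3)
5 → hit
4 → miss, evict 5, frames (3 4)
3 → hit
9 → miss, evict 4, frames (3 9)
Hits: 10 of 22 references → 10/22 = 0.4545.

0.45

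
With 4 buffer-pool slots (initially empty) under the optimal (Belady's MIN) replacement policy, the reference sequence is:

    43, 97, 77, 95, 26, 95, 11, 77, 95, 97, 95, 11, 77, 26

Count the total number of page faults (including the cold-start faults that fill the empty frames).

43 -> miss, frames {43}
97 -> miss, frames {43,97}
77 -> miss, frames {43,97,77}
95 -> miss, frames {43,97,77,95}
26 -> miss, evict 43, frames {97,77,95,26}
95 -> hit
11 -> miss, evict 26, frames {97,77,95,11}
77 -> hit
95 -> hit
97 -> hit
95 -> hit
11 -> hit
77 -> hit
26 -> miss, evict 11, frames {97,77,95,26}
Page faults: 7.

7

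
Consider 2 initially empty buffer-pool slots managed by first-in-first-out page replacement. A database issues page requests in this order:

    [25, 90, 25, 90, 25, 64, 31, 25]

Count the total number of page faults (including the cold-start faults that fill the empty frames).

25: fault, frames {25}
90: fault, frames {25,90}
25: hit
90: hit
25: hit
64: fault, evict 25, frames {90,64}
31: fault, evict 90, frames {64,31}
25: fault, evict 64, frames {31,25}
Page faults: 5.

5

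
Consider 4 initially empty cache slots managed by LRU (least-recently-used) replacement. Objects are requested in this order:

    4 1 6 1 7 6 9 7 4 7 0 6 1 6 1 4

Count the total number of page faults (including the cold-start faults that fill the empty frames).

4 -> fault, frames [4]
1 -> fault, frames [4, 1]
6 -> fault, frames [4, 1, 6]
1 -> hit
7 -> fault, frames [4, 6, 1, 7]
6 -> hit
9 -> fault, evict 4, frames [1, 7, 6, 9]
7 -> hit
4 -> fault, evict 1, frames [6, 9, 7, 4]
7 -> hit
0 -> fault, evict 6, frames [9, 4, 7, 0]
6 -> fault, evict 9, frames [4, 7, 0, 6]
1 -> fault, evict 4, frames [7, 0, 6, 1]
6 -> hit
1 -> hit
4 -> fault, evict 7, frames [0, 6, 1, 4]
Page faults: 10.

10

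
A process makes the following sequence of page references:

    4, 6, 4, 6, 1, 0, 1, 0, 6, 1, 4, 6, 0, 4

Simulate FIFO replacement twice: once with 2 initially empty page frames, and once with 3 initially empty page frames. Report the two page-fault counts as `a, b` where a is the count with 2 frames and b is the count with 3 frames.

2 frames: F F . . F F . . F F F F F F → 10 faults.
3 frames: F F . . F F . . . . F F . . → 6 faults.
6 < 10: adding a frame reduced faults, as is typical.

10, 6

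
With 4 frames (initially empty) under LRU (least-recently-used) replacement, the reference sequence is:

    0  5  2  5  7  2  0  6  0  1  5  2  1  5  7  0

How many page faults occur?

10

0: miss, frames {0}
5: miss, frames {0,5}
2: miss, frames {0,5,2}
5: hit
7: miss, frames {0,2,5,7}
2: hit
0: hit
6: miss, evict 5, frames {7,2,0,6}
0: hit
1: miss, evict 7, frames {2,6,0,1}
5: miss, evict 2, frames {6,0,1,5}
2: miss, evict 6, frames {0,1,5,2}
1: hit
5: hit
7: miss, evict 0, frames {2,1,5,7}
0: miss, evict 2, frames {1,5,7,0}
Page faults: 10.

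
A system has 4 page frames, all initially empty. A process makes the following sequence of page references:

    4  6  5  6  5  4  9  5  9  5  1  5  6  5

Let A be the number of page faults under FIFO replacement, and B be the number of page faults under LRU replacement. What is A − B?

-1

Under FIFO: F F F . . . F . . . F . . . → 5 faults.
Under LRU: F F F . . . F . . . F . F . → 6 faults.
A − B = 5 − 6 = -1.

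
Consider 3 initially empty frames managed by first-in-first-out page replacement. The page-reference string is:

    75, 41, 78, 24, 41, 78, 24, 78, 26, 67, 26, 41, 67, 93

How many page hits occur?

75: miss, frames [75]
41: miss, frames [75, 41]
78: miss, frames [75, 41, 78]
24: miss, evict 75, frames [41, 78, 24]
41: hit
78: hit
24: hit
78: hit
26: miss, evict 41, frames [78, 24, 26]
67: miss, evict 78, frames [24, 26, 67]
26: hit
41: miss, evict 24, frames [26, 67, 41]
67: hit
93: miss, evict 26, frames [67, 41, 93]
Hits: 6.

6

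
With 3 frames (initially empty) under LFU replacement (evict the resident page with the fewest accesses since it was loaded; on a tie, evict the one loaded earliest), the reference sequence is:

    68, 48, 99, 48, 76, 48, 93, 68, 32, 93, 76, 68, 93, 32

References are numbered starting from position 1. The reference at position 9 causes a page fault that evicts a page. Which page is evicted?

pos 1: 68 -> fault, frames [68]
pos 2: 48 -> fault, frames [68, 48]
pos 3: 99 -> fault, frames [68, 48, 99]
pos 4: 48 -> hit
pos 5: 76 -> fault, evict 68, frames [48, 99, 76]
pos 6: 48 -> hit
pos 7: 93 -> fault, evict 99, frames [48, 76, 93]
pos 8: 68 -> fault, evict 76, frames [48, 93, 68]
pos 9: 32 -> fault, evict 93, frames [48, 68, 32]
At position 9, page 93 is evicted.

93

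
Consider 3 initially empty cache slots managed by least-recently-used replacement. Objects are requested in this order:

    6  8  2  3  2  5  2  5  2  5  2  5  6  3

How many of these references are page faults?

6: fault, frames [6]
8: fault, frames [6, 8]
2: fault, frames [6, 8, 2]
3: fault, evict 6, frames [8, 2, 3]
2: hit
5: fault, evict 8, frames [3, 2, 5]
2: hit
5: hit
2: hit
5: hit
2: hit
5: hit
6: fault, evict 3, frames [2, 5, 6]
3: fault, evict 2, frames [5, 6, 3]
Page faults: 7.

7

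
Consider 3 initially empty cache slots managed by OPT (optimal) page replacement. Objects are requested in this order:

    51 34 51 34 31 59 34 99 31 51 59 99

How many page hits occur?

6

51 → miss, frames {51}
34 → miss, frames {51,34}
51 → hit
34 → hit
31 → miss, frames {51,34,31}
59 → miss, evict 51, frames {34,31,59}
34 → hit
99 → miss, evict 34, frames {31,59,99}
31 → hit
51 → miss, evict 31, frames {59,99,51}
59 → hit
99 → hit
Hits: 6.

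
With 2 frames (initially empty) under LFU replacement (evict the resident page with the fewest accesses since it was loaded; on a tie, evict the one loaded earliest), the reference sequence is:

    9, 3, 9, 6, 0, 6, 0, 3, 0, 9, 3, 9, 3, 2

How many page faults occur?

10

9 -> miss, frames {9}
3 -> miss, frames {9,3}
9 -> hit
6 -> miss, evict 3, frames {9,6}
0 -> miss, evict 6, frames {9,0}
6 -> miss, evict 0, frames {9,6}
0 -> miss, evict 6, frames {9,0}
3 -> miss, evict 0, frames {9,3}
0 -> miss, evict 3, frames {9,0}
9 -> hit
3 -> miss, evict 0, frames {9,3}
9 -> hit
3 -> hit
2 -> miss, evict 3, frames {9,2}
Page faults: 10.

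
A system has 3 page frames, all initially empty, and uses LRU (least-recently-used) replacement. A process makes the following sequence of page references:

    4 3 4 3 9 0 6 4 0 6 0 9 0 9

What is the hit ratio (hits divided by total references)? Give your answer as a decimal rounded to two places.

4 -> fault, frames [4]
3 -> fault, frames [4, 3]
4 -> hit
3 -> hit
9 -> fault, frames [4, 3, 9]
0 -> fault, evict 4, frames [3, 9, 0]
6 -> fault, evict 3, frames [9, 0, 6]
4 -> fault, evict 9, frames [0, 6, 4]
0 -> hit
6 -> hit
0 -> hit
9 -> fault, evict 4, frames [6, 0, 9]
0 -> hit
9 -> hit
Hits: 7 of 14 references → 7/14 = 0.5000.

0.50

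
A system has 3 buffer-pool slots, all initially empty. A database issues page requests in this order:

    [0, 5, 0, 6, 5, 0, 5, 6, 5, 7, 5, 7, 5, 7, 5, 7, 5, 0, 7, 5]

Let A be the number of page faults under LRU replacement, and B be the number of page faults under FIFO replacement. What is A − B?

-1

Under LRU: F F . F . . . . . F . . . . . . . F . . → 5 faults.
Under FIFO: F F . F . . . . . F . . . . . . . F . F → 6 faults.
A − B = 5 − 6 = -1.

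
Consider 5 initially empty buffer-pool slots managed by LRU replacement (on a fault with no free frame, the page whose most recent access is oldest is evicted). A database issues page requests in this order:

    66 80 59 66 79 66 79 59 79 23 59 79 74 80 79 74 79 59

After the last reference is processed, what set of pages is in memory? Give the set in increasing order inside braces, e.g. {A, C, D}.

{23, 59, 74, 79, 80}

66: miss, frames [66]
80: miss, frames [66, 80]
59: miss, frames [66, 80, 59]
66: hit
79: miss, frames [80, 59, 66, 79]
66: hit
79: hit
59: hit
79: hit
23: miss, frames [80, 66, 59, 79, 23]
59: hit
79: hit
74: miss, evict 80, frames [66, 23, 59, 79, 74]
80: miss, evict 66, frames [23, 59, 79, 74, 80]
79: hit
74: hit
79: hit
59: hit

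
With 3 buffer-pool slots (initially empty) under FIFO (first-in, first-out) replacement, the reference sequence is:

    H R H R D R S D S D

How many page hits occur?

H → fault, frames {H}
R → fault, frames {H,R}
H → hit
R → hit
D → fault, frames {H,R,D}
R → hit
S → fault, evict H, frames {R,D,S}
D → hit
S → hit
D → hit
Hits: 6.

6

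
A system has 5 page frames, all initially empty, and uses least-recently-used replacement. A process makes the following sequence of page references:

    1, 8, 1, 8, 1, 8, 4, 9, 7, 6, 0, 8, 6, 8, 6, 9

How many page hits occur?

8

1 → miss, frames [1]
8 → miss, frames [1, 8]
1 → hit
8 → hit
1 → hit
8 → hit
4 → miss, frames [1, 8, 4]
9 → miss, frames [1, 8, 4, 9]
7 → miss, frames [1, 8, 4, 9, 7]
6 → miss, evict 1, frames [8, 4, 9, 7, 6]
0 → miss, evict 8, frames [4, 9, 7, 6, 0]
8 → miss, evict 4, frames [9, 7, 6, 0, 8]
6 → hit
8 → hit
6 → hit
9 → hit
Hits: 8.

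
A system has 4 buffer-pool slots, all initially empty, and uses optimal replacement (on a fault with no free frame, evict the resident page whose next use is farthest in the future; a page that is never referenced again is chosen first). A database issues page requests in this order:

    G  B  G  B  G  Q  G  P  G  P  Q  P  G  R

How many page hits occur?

9

G -> fault, frames [G]
B -> fault, frames [G, B]
G -> hit
B -> hit
G -> hit
Q -> fault, frames [G, B, Q]
G -> hit
P -> fault, frames [G, B, Q, P]
G -> hit
P -> hit
Q -> hit
P -> hit
G -> hit
R -> fault, evict P, frames [G, B, Q, R]
Hits: 9.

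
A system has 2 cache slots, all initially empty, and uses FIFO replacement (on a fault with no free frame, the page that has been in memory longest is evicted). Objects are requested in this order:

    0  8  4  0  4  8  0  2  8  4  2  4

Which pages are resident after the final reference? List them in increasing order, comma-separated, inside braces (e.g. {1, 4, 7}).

{2, 4}

0 -> miss, frames (0)
8 -> miss, frames (0 8)
4 -> miss, evict 0, frames (8 4)
0 -> miss, evict 8, frames (4 0)
4 -> hit
8 -> miss, evict 4, frames (0 8)
0 -> hit
2 -> miss, evict 0, frames (8 2)
8 -> hit
4 -> miss, evict 8, frames (2 4)
2 -> hit
4 -> hit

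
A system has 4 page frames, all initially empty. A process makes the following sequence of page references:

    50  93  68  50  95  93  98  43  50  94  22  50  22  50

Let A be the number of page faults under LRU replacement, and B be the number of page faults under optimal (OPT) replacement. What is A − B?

1

Under LRU: F F F . F . F F F F F . . . → 9 faults.
Under OPT: F F F . F . F F . F F . . . → 8 faults.
A − B = 9 − 8 = 1.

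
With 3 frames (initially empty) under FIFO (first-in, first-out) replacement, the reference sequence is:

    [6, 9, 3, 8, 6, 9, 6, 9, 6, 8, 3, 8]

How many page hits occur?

6 -> fault, frames [6]
9 -> fault, frames [6, 9]
3 -> fault, frames [6, 9, 3]
8 -> fault, evict 6, frames [9, 3, 8]
6 -> fault, evict 9, frames [3, 8, 6]
9 -> fault, evict 3, frames [8, 6, 9]
6 -> hit
9 -> hit
6 -> hit
8 -> hit
3 -> fault, evict 8, frames [6, 9, 3]
8 -> fault, evict 6, frames [9, 3, 8]
Hits: 4.

4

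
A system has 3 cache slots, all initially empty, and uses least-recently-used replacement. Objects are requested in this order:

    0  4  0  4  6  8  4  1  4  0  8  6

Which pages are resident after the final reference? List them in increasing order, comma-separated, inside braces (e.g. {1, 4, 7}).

0 → miss, frames {0}
4 → miss, frames {0,4}
0 → hit
4 → hit
6 → miss, frames {0,4,6}
8 → miss, evict 0, frames {4,6,8}
4 → hit
1 → miss, evict 6, frames {8,4,1}
4 → hit
0 → miss, evict 8, frames {1,4,0}
8 → miss, evict 1, frames {4,0,8}
6 → miss, evict 4, frames {0,8,6}

{0, 6, 8}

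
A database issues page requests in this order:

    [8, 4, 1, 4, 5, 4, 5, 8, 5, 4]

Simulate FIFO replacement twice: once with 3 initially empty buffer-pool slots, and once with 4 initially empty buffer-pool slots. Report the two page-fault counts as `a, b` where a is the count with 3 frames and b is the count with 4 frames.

3 frames: F F F . F . . F . F → 6 faults.
4 frames: F F F . F . . . . . → 4 faults.
4 < 6: adding a frame reduced faults, as is typical.

6, 4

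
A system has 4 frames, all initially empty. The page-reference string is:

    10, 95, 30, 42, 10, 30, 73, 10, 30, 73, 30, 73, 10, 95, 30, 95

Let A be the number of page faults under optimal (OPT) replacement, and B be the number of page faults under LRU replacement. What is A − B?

-1

Under OPT: F F F F . . F . . . . . . . . . → 5 faults.
Under LRU: F F F F . . F . . . . . . F . . → 6 faults.
A − B = 5 − 6 = -1.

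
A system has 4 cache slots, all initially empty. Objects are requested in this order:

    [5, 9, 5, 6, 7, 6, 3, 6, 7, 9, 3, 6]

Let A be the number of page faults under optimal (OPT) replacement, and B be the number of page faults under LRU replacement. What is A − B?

-1

Under OPT: F F . F F . F . . . . . → 5 faults.
Under LRU: F F . F F . F . . F . . → 6 faults.
A − B = 5 − 6 = -1.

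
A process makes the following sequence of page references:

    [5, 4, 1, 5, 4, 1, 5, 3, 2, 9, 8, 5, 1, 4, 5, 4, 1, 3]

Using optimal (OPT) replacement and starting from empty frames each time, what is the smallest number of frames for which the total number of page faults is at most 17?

f=1: 18 faults
f=2: 13 faults
f=3: 9 faults
f=4: 8 faults
f=5: 7 faults
f=6: 7 faults
f=7: 7 faults
Smallest f with faults ≤ 17 is 2.

2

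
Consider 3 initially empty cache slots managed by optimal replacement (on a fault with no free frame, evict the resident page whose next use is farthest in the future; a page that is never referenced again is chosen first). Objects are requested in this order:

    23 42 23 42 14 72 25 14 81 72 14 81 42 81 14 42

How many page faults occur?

23 -> miss, frames (23)
42 -> miss, frames (23 42)
23 -> hit
42 -> hit
14 -> miss, frames (23 42 14)
72 -> miss, evict 23, frames (42 14 72)
25 -> miss, evict 42, frames (14 72 25)
14 -> hit
81 -> miss, evict 25, frames (14 72 81)
72 -> hit
14 -> hit
81 -> hit
42 -> miss, evict 72, frames (14 81 42)
81 -> hit
14 -> hit
42 -> hit
Page faults: 7.

7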